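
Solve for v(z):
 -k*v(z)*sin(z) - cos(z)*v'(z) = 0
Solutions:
 v(z) = C1*exp(k*log(cos(z)))


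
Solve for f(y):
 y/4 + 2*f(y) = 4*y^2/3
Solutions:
 f(y) = y*(16*y - 3)/24


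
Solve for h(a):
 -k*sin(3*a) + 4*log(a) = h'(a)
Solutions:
 h(a) = C1 + 4*a*log(a) - 4*a + k*cos(3*a)/3


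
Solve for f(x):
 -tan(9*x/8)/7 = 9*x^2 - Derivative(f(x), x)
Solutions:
 f(x) = C1 + 3*x^3 - 8*log(cos(9*x/8))/63


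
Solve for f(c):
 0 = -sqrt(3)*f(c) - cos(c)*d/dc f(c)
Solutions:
 f(c) = C1*(sin(c) - 1)^(sqrt(3)/2)/(sin(c) + 1)^(sqrt(3)/2)


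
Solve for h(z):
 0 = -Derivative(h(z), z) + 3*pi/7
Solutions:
 h(z) = C1 + 3*pi*z/7


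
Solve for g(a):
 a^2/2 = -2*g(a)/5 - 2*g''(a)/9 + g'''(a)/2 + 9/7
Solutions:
 g(a) = C1*exp(a*(-2^(1/3)*5^(2/3)*(81*sqrt(60009) + 19843)^(1/3) - 40*2^(2/3)*5^(1/3)/(81*sqrt(60009) + 19843)^(1/3) + 40)/270)*sin(10^(1/3)*sqrt(3)*a*(-5^(1/3)*(81*sqrt(60009) + 19843)^(1/3) + 40*2^(1/3)/(81*sqrt(60009) + 19843)^(1/3))/270) + C2*exp(a*(-2^(1/3)*5^(2/3)*(81*sqrt(60009) + 19843)^(1/3) - 40*2^(2/3)*5^(1/3)/(81*sqrt(60009) + 19843)^(1/3) + 40)/270)*cos(10^(1/3)*sqrt(3)*a*(-5^(1/3)*(81*sqrt(60009) + 19843)^(1/3) + 40*2^(1/3)/(81*sqrt(60009) + 19843)^(1/3))/270) + C3*exp(a*(40*2^(2/3)*5^(1/3)/(81*sqrt(60009) + 19843)^(1/3) + 20 + 2^(1/3)*5^(2/3)*(81*sqrt(60009) + 19843)^(1/3))/135) - 5*a^2/4 + 290/63


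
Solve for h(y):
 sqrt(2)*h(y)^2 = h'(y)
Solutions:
 h(y) = -1/(C1 + sqrt(2)*y)


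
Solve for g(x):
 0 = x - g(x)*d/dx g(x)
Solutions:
 g(x) = -sqrt(C1 + x^2)
 g(x) = sqrt(C1 + x^2)


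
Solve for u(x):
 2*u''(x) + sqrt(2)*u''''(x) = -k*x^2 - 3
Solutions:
 u(x) = C1 + C2*x + C3*sin(2^(1/4)*x) + C4*cos(2^(1/4)*x) - k*x^4/24 + x^2*(sqrt(2)*k - 3)/4


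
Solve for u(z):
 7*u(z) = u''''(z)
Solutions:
 u(z) = C1*exp(-7^(1/4)*z) + C2*exp(7^(1/4)*z) + C3*sin(7^(1/4)*z) + C4*cos(7^(1/4)*z)


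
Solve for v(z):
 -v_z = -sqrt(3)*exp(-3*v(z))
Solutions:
 v(z) = log(C1 + 3*sqrt(3)*z)/3
 v(z) = log((-3^(1/3) - 3^(5/6)*I)*(C1 + sqrt(3)*z)^(1/3)/2)
 v(z) = log((-3^(1/3) + 3^(5/6)*I)*(C1 + sqrt(3)*z)^(1/3)/2)


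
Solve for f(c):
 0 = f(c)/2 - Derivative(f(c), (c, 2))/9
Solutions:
 f(c) = C1*exp(-3*sqrt(2)*c/2) + C2*exp(3*sqrt(2)*c/2)


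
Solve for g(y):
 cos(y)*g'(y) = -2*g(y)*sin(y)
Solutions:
 g(y) = C1*cos(y)^2


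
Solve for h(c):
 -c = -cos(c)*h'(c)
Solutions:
 h(c) = C1 + Integral(c/cos(c), c)


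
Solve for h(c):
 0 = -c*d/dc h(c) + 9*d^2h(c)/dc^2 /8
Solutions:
 h(c) = C1 + C2*erfi(2*c/3)


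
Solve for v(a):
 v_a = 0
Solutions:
 v(a) = C1


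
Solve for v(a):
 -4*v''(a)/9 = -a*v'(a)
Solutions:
 v(a) = C1 + C2*erfi(3*sqrt(2)*a/4)


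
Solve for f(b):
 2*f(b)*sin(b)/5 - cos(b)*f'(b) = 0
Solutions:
 f(b) = C1/cos(b)^(2/5)


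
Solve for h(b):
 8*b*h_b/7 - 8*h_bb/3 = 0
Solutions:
 h(b) = C1 + C2*erfi(sqrt(42)*b/14)


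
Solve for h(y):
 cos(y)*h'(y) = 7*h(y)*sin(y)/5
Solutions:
 h(y) = C1/cos(y)^(7/5)


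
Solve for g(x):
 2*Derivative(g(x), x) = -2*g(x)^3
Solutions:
 g(x) = -sqrt(2)*sqrt(-1/(C1 - x))/2
 g(x) = sqrt(2)*sqrt(-1/(C1 - x))/2


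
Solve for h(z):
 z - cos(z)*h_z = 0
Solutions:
 h(z) = C1 + Integral(z/cos(z), z)


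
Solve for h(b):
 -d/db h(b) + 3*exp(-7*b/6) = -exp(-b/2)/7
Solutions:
 h(b) = C1 - 2*exp(-b/2)/7 - 18*exp(-7*b/6)/7


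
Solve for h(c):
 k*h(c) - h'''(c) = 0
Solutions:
 h(c) = C1*exp(c*k^(1/3)) + C2*exp(c*k^(1/3)*(-1 + sqrt(3)*I)/2) + C3*exp(-c*k^(1/3)*(1 + sqrt(3)*I)/2)


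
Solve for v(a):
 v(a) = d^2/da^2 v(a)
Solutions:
 v(a) = C1*exp(-a) + C2*exp(a)


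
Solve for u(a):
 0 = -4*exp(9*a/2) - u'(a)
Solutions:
 u(a) = C1 - 8*exp(9*a/2)/9


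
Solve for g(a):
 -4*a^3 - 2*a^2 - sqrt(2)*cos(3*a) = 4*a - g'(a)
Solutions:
 g(a) = C1 + a^4 + 2*a^3/3 + 2*a^2 + sqrt(2)*sin(3*a)/3


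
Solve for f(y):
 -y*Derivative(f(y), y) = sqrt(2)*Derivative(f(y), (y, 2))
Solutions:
 f(y) = C1 + C2*erf(2^(1/4)*y/2)


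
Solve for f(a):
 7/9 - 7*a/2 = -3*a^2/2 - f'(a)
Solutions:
 f(a) = C1 - a^3/2 + 7*a^2/4 - 7*a/9


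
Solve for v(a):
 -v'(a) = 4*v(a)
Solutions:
 v(a) = C1*exp(-4*a)


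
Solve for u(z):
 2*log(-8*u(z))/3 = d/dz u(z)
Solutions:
 -3*Integral(1/(log(-_y) + 3*log(2)), (_y, u(z)))/2 = C1 - z


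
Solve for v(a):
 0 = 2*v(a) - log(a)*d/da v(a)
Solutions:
 v(a) = C1*exp(2*li(a))


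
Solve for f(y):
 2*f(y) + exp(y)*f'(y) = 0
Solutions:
 f(y) = C1*exp(2*exp(-y))


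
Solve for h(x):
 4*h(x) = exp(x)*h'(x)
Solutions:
 h(x) = C1*exp(-4*exp(-x))


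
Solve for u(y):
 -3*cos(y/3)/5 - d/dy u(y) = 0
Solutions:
 u(y) = C1 - 9*sin(y/3)/5


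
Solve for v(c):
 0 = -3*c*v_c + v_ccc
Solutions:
 v(c) = C1 + Integral(C2*airyai(3^(1/3)*c) + C3*airybi(3^(1/3)*c), c)


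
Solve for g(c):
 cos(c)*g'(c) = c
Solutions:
 g(c) = C1 + Integral(c/cos(c), c)


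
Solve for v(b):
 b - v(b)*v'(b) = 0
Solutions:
 v(b) = -sqrt(C1 + b^2)
 v(b) = sqrt(C1 + b^2)


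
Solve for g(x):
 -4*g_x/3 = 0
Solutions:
 g(x) = C1


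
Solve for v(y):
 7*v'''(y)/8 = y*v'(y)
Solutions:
 v(y) = C1 + Integral(C2*airyai(2*7^(2/3)*y/7) + C3*airybi(2*7^(2/3)*y/7), y)


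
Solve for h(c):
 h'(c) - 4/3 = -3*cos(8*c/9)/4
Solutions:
 h(c) = C1 + 4*c/3 - 27*sin(8*c/9)/32


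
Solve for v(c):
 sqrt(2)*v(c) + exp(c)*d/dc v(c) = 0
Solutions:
 v(c) = C1*exp(sqrt(2)*exp(-c))


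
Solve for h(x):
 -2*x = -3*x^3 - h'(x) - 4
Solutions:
 h(x) = C1 - 3*x^4/4 + x^2 - 4*x


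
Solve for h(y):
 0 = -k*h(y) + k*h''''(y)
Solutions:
 h(y) = C1*exp(-y) + C2*exp(y) + C3*sin(y) + C4*cos(y)


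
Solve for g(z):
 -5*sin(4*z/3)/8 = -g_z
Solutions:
 g(z) = C1 - 15*cos(4*z/3)/32


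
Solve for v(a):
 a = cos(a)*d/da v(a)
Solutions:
 v(a) = C1 + Integral(a/cos(a), a)


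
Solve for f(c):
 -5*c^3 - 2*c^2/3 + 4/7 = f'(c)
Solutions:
 f(c) = C1 - 5*c^4/4 - 2*c^3/9 + 4*c/7


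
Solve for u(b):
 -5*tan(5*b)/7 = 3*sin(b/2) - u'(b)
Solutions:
 u(b) = C1 - log(cos(5*b))/7 - 6*cos(b/2)


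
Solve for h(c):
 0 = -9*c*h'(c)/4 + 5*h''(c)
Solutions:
 h(c) = C1 + C2*erfi(3*sqrt(10)*c/20)


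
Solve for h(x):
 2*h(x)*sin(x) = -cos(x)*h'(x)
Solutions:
 h(x) = C1*cos(x)^2


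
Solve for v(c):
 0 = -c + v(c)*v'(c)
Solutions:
 v(c) = -sqrt(C1 + c^2)
 v(c) = sqrt(C1 + c^2)


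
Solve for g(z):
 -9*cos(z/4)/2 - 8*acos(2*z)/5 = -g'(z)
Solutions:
 g(z) = C1 + 8*z*acos(2*z)/5 - 4*sqrt(1 - 4*z^2)/5 + 18*sin(z/4)


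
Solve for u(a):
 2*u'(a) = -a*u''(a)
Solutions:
 u(a) = C1 + C2/a


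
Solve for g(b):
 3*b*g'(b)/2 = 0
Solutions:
 g(b) = C1


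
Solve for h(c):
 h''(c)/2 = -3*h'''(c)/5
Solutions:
 h(c) = C1 + C2*c + C3*exp(-5*c/6)


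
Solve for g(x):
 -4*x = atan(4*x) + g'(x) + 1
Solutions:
 g(x) = C1 - 2*x^2 - x*atan(4*x) - x + log(16*x^2 + 1)/8


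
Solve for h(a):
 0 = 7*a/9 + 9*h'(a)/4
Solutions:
 h(a) = C1 - 14*a^2/81


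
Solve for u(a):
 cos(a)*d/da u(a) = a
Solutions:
 u(a) = C1 + Integral(a/cos(a), a)


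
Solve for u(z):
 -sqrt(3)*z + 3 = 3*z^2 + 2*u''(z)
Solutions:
 u(z) = C1 + C2*z - z^4/8 - sqrt(3)*z^3/12 + 3*z^2/4


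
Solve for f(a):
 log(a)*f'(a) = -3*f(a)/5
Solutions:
 f(a) = C1*exp(-3*li(a)/5)


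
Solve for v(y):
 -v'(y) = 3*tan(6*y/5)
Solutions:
 v(y) = C1 + 5*log(cos(6*y/5))/2


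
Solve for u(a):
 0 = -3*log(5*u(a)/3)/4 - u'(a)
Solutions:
 -4*Integral(1/(-log(_y) - log(5) + log(3)), (_y, u(a)))/3 = C1 - a


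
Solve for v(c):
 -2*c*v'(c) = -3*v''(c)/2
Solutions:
 v(c) = C1 + C2*erfi(sqrt(6)*c/3)


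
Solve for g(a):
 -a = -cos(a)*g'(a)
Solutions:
 g(a) = C1 + Integral(a/cos(a), a)


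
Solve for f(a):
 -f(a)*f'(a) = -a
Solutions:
 f(a) = -sqrt(C1 + a^2)
 f(a) = sqrt(C1 + a^2)


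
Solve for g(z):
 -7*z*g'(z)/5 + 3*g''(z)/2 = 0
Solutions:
 g(z) = C1 + C2*erfi(sqrt(105)*z/15)


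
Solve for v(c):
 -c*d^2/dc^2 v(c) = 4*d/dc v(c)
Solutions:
 v(c) = C1 + C2/c^3


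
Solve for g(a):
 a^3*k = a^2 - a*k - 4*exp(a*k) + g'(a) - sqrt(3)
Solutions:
 g(a) = C1 + a^4*k/4 - a^3/3 + a^2*k/2 + sqrt(3)*a + 4*exp(a*k)/k


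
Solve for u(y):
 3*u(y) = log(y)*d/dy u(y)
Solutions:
 u(y) = C1*exp(3*li(y))


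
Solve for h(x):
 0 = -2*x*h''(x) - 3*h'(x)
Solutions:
 h(x) = C1 + C2/sqrt(x)


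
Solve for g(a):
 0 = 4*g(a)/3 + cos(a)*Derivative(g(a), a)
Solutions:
 g(a) = C1*(sin(a) - 1)^(2/3)/(sin(a) + 1)^(2/3)


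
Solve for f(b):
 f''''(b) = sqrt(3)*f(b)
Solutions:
 f(b) = C1*exp(-3^(1/8)*b) + C2*exp(3^(1/8)*b) + C3*sin(3^(1/8)*b) + C4*cos(3^(1/8)*b)


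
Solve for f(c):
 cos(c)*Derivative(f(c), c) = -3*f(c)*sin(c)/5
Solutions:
 f(c) = C1*cos(c)^(3/5)


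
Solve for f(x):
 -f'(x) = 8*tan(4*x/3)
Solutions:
 f(x) = C1 + 6*log(cos(4*x/3))


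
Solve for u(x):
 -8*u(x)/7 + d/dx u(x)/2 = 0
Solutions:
 u(x) = C1*exp(16*x/7)


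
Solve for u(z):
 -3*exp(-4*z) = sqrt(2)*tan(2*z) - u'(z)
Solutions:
 u(z) = C1 + sqrt(2)*log(tan(2*z)^2 + 1)/4 - 3*exp(-4*z)/4


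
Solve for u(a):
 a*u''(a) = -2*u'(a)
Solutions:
 u(a) = C1 + C2/a


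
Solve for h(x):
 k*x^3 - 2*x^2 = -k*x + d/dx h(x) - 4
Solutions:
 h(x) = C1 + k*x^4/4 + k*x^2/2 - 2*x^3/3 + 4*x


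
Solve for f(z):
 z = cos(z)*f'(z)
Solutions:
 f(z) = C1 + Integral(z/cos(z), z)


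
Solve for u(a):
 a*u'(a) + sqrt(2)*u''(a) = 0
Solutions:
 u(a) = C1 + C2*erf(2^(1/4)*a/2)


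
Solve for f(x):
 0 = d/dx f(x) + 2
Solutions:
 f(x) = C1 - 2*x


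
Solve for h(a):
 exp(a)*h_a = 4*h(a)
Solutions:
 h(a) = C1*exp(-4*exp(-a))


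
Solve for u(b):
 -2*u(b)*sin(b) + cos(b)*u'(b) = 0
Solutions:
 u(b) = C1/cos(b)^2


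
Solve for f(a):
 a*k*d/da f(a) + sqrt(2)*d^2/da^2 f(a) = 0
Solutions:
 f(a) = Piecewise((-2^(3/4)*sqrt(pi)*C1*erf(2^(1/4)*a*sqrt(k)/2)/(2*sqrt(k)) - C2, (k > 0) | (k < 0)), (-C1*a - C2, True))


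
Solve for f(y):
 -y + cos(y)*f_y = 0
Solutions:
 f(y) = C1 + Integral(y/cos(y), y)


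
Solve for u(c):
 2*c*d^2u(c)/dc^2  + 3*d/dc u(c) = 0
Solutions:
 u(c) = C1 + C2/sqrt(c)


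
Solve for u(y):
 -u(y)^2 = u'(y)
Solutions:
 u(y) = 1/(C1 + y)


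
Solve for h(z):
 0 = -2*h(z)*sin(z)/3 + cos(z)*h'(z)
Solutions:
 h(z) = C1/cos(z)^(2/3)


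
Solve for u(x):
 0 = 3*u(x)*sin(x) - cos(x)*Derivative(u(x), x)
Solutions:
 u(x) = C1/cos(x)^3


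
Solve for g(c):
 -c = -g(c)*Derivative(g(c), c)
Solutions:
 g(c) = -sqrt(C1 + c^2)
 g(c) = sqrt(C1 + c^2)


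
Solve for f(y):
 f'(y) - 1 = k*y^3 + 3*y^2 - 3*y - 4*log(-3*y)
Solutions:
 f(y) = C1 + k*y^4/4 + y^3 - 3*y^2/2 - 4*y*log(-y) + y*(5 - 4*log(3))


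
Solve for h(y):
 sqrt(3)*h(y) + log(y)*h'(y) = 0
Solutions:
 h(y) = C1*exp(-sqrt(3)*li(y))


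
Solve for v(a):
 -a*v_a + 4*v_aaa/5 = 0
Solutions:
 v(a) = C1 + Integral(C2*airyai(10^(1/3)*a/2) + C3*airybi(10^(1/3)*a/2), a)


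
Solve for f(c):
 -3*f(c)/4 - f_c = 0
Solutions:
 f(c) = C1*exp(-3*c/4)


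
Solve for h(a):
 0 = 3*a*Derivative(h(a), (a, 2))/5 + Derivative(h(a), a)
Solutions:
 h(a) = C1 + C2/a^(2/3)


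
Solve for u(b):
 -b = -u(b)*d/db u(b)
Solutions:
 u(b) = -sqrt(C1 + b^2)
 u(b) = sqrt(C1 + b^2)


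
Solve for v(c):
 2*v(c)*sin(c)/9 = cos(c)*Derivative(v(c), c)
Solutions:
 v(c) = C1/cos(c)^(2/9)


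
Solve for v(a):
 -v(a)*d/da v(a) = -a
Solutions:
 v(a) = -sqrt(C1 + a^2)
 v(a) = sqrt(C1 + a^2)


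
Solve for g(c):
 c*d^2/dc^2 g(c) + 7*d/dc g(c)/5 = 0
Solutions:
 g(c) = C1 + C2/c^(2/5)


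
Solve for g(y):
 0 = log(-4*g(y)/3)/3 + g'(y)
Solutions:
 3*Integral(1/(log(-_y) - log(3) + 2*log(2)), (_y, g(y))) = C1 - y


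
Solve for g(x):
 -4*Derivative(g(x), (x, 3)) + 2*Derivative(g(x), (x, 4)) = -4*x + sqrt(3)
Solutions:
 g(x) = C1 + C2*x + C3*x^2 + C4*exp(2*x) + x^4/24 + x^3*(2 - sqrt(3))/24


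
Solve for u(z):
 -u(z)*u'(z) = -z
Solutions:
 u(z) = -sqrt(C1 + z^2)
 u(z) = sqrt(C1 + z^2)


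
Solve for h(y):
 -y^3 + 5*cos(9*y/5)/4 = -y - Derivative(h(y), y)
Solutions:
 h(y) = C1 + y^4/4 - y^2/2 - 25*sin(9*y/5)/36


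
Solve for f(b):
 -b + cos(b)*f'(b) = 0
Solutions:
 f(b) = C1 + Integral(b/cos(b), b)


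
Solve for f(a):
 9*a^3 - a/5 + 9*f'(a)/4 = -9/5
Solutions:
 f(a) = C1 - a^4 + 2*a^2/45 - 4*a/5


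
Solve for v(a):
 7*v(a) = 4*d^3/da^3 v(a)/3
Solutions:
 v(a) = C3*exp(42^(1/3)*a/2) + (C1*sin(14^(1/3)*3^(5/6)*a/4) + C2*cos(14^(1/3)*3^(5/6)*a/4))*exp(-42^(1/3)*a/4)


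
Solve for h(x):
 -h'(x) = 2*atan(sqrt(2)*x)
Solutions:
 h(x) = C1 - 2*x*atan(sqrt(2)*x) + sqrt(2)*log(2*x^2 + 1)/2


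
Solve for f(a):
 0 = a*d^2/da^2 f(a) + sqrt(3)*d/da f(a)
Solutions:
 f(a) = C1 + C2*a^(1 - sqrt(3))


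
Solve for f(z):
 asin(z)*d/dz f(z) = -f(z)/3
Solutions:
 f(z) = C1*exp(-Integral(1/asin(z), z)/3)


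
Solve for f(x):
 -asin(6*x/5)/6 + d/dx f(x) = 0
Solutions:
 f(x) = C1 + x*asin(6*x/5)/6 + sqrt(25 - 36*x^2)/36


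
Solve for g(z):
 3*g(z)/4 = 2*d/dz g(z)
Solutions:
 g(z) = C1*exp(3*z/8)


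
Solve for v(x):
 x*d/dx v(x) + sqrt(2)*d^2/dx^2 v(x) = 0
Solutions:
 v(x) = C1 + C2*erf(2^(1/4)*x/2)


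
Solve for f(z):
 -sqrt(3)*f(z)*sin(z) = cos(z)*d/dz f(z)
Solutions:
 f(z) = C1*cos(z)^(sqrt(3))


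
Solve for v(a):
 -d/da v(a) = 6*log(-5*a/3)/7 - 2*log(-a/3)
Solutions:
 v(a) = C1 + 8*a*log(-a)/7 + a*(-log(46875)/7 - 8/7 - log(3))


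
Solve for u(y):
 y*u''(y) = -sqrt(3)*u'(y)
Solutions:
 u(y) = C1 + C2*y^(1 - sqrt(3))


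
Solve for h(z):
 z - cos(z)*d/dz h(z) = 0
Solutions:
 h(z) = C1 + Integral(z/cos(z), z)


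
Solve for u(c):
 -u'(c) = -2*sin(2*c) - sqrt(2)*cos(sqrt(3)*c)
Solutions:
 u(c) = C1 + sqrt(6)*sin(sqrt(3)*c)/3 - cos(2*c)


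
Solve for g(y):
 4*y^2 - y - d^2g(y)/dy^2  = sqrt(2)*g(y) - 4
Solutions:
 g(y) = C1*sin(2^(1/4)*y) + C2*cos(2^(1/4)*y) + 2*sqrt(2)*y^2 - sqrt(2)*y/2 - 4 + 2*sqrt(2)


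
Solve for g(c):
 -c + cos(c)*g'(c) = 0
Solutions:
 g(c) = C1 + Integral(c/cos(c), c)


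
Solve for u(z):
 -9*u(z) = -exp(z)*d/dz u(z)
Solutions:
 u(z) = C1*exp(-9*exp(-z))


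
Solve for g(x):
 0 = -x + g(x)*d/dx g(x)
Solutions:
 g(x) = -sqrt(C1 + x^2)
 g(x) = sqrt(C1 + x^2)


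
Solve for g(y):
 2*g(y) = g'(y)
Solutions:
 g(y) = C1*exp(2*y)


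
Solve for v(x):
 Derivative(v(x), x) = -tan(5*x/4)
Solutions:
 v(x) = C1 + 4*log(cos(5*x/4))/5


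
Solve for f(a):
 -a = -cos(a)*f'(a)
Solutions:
 f(a) = C1 + Integral(a/cos(a), a)


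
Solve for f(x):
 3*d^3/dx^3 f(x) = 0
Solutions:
 f(x) = C1 + C2*x + C3*x^2


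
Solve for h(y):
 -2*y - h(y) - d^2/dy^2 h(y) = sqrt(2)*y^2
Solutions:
 h(y) = C1*sin(y) + C2*cos(y) - sqrt(2)*y^2 - 2*y + 2*sqrt(2)


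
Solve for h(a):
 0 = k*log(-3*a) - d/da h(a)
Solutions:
 h(a) = C1 + a*k*log(-a) + a*k*(-1 + log(3))


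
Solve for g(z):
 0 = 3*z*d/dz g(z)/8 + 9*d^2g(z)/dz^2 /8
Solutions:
 g(z) = C1 + C2*erf(sqrt(6)*z/6)


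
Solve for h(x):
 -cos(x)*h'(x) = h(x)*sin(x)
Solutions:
 h(x) = C1*cos(x)


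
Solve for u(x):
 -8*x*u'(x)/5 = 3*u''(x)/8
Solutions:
 u(x) = C1 + C2*erf(4*sqrt(30)*x/15)


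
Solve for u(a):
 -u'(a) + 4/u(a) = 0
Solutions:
 u(a) = -sqrt(C1 + 8*a)
 u(a) = sqrt(C1 + 8*a)


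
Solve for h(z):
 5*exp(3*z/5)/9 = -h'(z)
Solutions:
 h(z) = C1 - 25*exp(3*z/5)/27


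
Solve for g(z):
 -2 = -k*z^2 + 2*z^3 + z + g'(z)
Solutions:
 g(z) = C1 + k*z^3/3 - z^4/2 - z^2/2 - 2*z


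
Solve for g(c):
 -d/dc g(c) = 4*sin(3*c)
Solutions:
 g(c) = C1 + 4*cos(3*c)/3


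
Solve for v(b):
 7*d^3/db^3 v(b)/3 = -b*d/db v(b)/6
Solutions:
 v(b) = C1 + Integral(C2*airyai(-14^(2/3)*b/14) + C3*airybi(-14^(2/3)*b/14), b)


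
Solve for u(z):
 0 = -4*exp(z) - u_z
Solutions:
 u(z) = C1 - 4*exp(z)


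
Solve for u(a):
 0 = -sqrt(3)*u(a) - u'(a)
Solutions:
 u(a) = C1*exp(-sqrt(3)*a)


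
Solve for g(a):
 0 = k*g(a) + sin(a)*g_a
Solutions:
 g(a) = C1*exp(k*(-log(cos(a) - 1) + log(cos(a) + 1))/2)


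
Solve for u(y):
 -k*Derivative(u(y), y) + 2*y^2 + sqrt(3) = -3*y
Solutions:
 u(y) = C1 + 2*y^3/(3*k) + 3*y^2/(2*k) + sqrt(3)*y/k


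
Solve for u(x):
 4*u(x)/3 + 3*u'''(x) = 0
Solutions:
 u(x) = C3*exp(-2^(2/3)*3^(1/3)*x/3) + (C1*sin(2^(2/3)*3^(5/6)*x/6) + C2*cos(2^(2/3)*3^(5/6)*x/6))*exp(2^(2/3)*3^(1/3)*x/6)


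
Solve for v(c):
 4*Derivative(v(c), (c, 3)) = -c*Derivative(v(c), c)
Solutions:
 v(c) = C1 + Integral(C2*airyai(-2^(1/3)*c/2) + C3*airybi(-2^(1/3)*c/2), c)


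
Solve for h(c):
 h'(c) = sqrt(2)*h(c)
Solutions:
 h(c) = C1*exp(sqrt(2)*c)


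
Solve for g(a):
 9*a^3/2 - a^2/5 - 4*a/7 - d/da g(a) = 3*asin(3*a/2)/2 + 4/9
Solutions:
 g(a) = C1 + 9*a^4/8 - a^3/15 - 2*a^2/7 - 3*a*asin(3*a/2)/2 - 4*a/9 - sqrt(4 - 9*a^2)/2


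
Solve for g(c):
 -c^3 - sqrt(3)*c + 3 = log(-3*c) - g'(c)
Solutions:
 g(c) = C1 + c^4/4 + sqrt(3)*c^2/2 + c*log(-c) + c*(-4 + log(3))


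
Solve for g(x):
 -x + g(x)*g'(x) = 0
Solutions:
 g(x) = -sqrt(C1 + x^2)
 g(x) = sqrt(C1 + x^2)


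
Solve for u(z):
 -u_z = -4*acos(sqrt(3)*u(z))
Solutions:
 Integral(1/acos(sqrt(3)*_y), (_y, u(z))) = C1 + 4*z


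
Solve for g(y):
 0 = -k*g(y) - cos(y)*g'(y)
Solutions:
 g(y) = C1*exp(k*(log(sin(y) - 1) - log(sin(y) + 1))/2)


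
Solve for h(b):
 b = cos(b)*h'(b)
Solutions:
 h(b) = C1 + Integral(b/cos(b), b)


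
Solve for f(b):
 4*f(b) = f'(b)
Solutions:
 f(b) = C1*exp(4*b)


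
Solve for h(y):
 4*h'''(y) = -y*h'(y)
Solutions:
 h(y) = C1 + Integral(C2*airyai(-2^(1/3)*y/2) + C3*airybi(-2^(1/3)*y/2), y)


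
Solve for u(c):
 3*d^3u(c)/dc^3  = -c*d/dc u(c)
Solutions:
 u(c) = C1 + Integral(C2*airyai(-3^(2/3)*c/3) + C3*airybi(-3^(2/3)*c/3), c)


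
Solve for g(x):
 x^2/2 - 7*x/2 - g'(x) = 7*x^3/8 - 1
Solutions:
 g(x) = C1 - 7*x^4/32 + x^3/6 - 7*x^2/4 + x


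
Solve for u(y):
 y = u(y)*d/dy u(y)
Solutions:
 u(y) = -sqrt(C1 + y^2)
 u(y) = sqrt(C1 + y^2)


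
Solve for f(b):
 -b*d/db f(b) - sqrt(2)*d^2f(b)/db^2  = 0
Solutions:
 f(b) = C1 + C2*erf(2^(1/4)*b/2)


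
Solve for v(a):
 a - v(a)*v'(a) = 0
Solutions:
 v(a) = -sqrt(C1 + a^2)
 v(a) = sqrt(C1 + a^2)


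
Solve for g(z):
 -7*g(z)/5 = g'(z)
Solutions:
 g(z) = C1*exp(-7*z/5)


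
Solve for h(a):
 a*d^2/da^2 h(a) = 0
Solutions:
 h(a) = C1 + C2*a


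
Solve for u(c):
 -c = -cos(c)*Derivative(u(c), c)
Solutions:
 u(c) = C1 + Integral(c/cos(c), c)


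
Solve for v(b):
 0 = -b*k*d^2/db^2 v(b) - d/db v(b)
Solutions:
 v(b) = C1 + b^(((re(k) - 1)*re(k) + im(k)^2)/(re(k)^2 + im(k)^2))*(C2*sin(log(b)*Abs(im(k))/(re(k)^2 + im(k)^2)) + C3*cos(log(b)*im(k)/(re(k)^2 + im(k)^2)))


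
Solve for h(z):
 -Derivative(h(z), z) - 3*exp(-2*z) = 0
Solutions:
 h(z) = C1 + 3*exp(-2*z)/2


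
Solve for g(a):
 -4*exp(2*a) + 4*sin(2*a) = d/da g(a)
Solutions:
 g(a) = C1 - 2*exp(2*a) - 2*cos(2*a)


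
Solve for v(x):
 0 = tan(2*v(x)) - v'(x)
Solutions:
 v(x) = -asin(C1*exp(2*x))/2 + pi/2
 v(x) = asin(C1*exp(2*x))/2


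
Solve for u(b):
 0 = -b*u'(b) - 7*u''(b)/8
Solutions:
 u(b) = C1 + C2*erf(2*sqrt(7)*b/7)


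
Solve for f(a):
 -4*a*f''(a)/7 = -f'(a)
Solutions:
 f(a) = C1 + C2*a^(11/4)


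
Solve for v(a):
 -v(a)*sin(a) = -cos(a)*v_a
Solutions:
 v(a) = C1/cos(a)


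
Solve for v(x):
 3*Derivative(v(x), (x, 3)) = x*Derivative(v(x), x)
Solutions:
 v(x) = C1 + Integral(C2*airyai(3^(2/3)*x/3) + C3*airybi(3^(2/3)*x/3), x)


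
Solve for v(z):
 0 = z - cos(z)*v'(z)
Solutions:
 v(z) = C1 + Integral(z/cos(z), z)


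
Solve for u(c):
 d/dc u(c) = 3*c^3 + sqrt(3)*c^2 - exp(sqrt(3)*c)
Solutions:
 u(c) = C1 + 3*c^4/4 + sqrt(3)*c^3/3 - sqrt(3)*exp(sqrt(3)*c)/3


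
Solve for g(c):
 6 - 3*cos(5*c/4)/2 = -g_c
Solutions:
 g(c) = C1 - 6*c + 6*sin(5*c/4)/5


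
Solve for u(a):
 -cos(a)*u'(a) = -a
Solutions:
 u(a) = C1 + Integral(a/cos(a), a)


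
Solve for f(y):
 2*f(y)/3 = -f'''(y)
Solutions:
 f(y) = C3*exp(-2^(1/3)*3^(2/3)*y/3) + (C1*sin(2^(1/3)*3^(1/6)*y/2) + C2*cos(2^(1/3)*3^(1/6)*y/2))*exp(2^(1/3)*3^(2/3)*y/6)


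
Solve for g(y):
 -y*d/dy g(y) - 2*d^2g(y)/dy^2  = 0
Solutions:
 g(y) = C1 + C2*erf(y/2)


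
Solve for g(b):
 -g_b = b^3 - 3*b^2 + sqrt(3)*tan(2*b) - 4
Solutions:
 g(b) = C1 - b^4/4 + b^3 + 4*b + sqrt(3)*log(cos(2*b))/2


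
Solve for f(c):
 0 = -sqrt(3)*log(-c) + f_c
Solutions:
 f(c) = C1 + sqrt(3)*c*log(-c) - sqrt(3)*c


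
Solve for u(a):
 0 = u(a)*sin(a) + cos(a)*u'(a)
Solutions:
 u(a) = C1*cos(a)


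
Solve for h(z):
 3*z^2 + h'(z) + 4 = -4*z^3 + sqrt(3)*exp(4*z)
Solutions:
 h(z) = C1 - z^4 - z^3 - 4*z + sqrt(3)*exp(4*z)/4


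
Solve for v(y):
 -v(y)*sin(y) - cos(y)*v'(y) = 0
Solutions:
 v(y) = C1*cos(y)


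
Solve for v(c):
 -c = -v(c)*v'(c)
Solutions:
 v(c) = -sqrt(C1 + c^2)
 v(c) = sqrt(C1 + c^2)


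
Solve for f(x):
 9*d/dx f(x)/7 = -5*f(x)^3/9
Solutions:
 f(x) = -9*sqrt(2)*sqrt(-1/(C1 - 35*x))/2
 f(x) = 9*sqrt(2)*sqrt(-1/(C1 - 35*x))/2


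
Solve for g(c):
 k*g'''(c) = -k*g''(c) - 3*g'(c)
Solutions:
 g(c) = C1 + C2*exp(c*(-1 + sqrt(k*(k - 12))/k)/2) + C3*exp(-c*(1 + sqrt(k*(k - 12))/k)/2)


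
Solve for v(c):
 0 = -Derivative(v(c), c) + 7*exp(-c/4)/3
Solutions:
 v(c) = C1 - 28*exp(-c/4)/3


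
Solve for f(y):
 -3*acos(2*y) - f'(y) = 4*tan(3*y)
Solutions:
 f(y) = C1 - 3*y*acos(2*y) + 3*sqrt(1 - 4*y^2)/2 + 4*log(cos(3*y))/3


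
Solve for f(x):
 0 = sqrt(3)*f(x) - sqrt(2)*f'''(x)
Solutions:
 f(x) = C3*exp(2^(5/6)*3^(1/6)*x/2) + (C1*sin(2^(5/6)*3^(2/3)*x/4) + C2*cos(2^(5/6)*3^(2/3)*x/4))*exp(-2^(5/6)*3^(1/6)*x/4)


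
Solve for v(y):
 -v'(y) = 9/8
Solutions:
 v(y) = C1 - 9*y/8


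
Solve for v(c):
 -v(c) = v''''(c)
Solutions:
 v(c) = (C1*sin(sqrt(2)*c/2) + C2*cos(sqrt(2)*c/2))*exp(-sqrt(2)*c/2) + (C3*sin(sqrt(2)*c/2) + C4*cos(sqrt(2)*c/2))*exp(sqrt(2)*c/2)


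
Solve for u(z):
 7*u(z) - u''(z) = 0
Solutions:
 u(z) = C1*exp(-sqrt(7)*z) + C2*exp(sqrt(7)*z)


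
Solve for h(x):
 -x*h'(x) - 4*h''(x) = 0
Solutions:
 h(x) = C1 + C2*erf(sqrt(2)*x/4)


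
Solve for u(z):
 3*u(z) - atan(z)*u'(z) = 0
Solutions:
 u(z) = C1*exp(3*Integral(1/atan(z), z))


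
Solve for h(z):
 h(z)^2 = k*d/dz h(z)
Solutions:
 h(z) = -k/(C1*k + z)


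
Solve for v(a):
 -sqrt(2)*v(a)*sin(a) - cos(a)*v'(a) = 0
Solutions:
 v(a) = C1*cos(a)^(sqrt(2))


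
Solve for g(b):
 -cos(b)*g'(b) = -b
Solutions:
 g(b) = C1 + Integral(b/cos(b), b)


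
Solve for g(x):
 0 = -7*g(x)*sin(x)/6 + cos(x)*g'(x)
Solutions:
 g(x) = C1/cos(x)^(7/6)


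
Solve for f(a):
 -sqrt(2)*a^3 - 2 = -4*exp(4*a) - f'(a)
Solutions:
 f(a) = C1 + sqrt(2)*a^4/4 + 2*a - exp(4*a)


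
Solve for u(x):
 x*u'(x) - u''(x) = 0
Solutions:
 u(x) = C1 + C2*erfi(sqrt(2)*x/2)


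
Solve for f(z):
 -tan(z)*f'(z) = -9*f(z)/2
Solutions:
 f(z) = C1*sin(z)^(9/2)


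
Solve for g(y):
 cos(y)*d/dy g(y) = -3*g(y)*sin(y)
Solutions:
 g(y) = C1*cos(y)^3


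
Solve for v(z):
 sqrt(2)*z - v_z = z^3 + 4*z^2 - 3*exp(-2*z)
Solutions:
 v(z) = C1 - z^4/4 - 4*z^3/3 + sqrt(2)*z^2/2 - 3*exp(-2*z)/2


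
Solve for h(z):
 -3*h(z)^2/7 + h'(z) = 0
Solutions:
 h(z) = -7/(C1 + 3*z)


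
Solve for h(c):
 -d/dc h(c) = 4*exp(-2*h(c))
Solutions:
 h(c) = log(-sqrt(C1 - 8*c))
 h(c) = log(C1 - 8*c)/2


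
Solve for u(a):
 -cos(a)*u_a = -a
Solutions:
 u(a) = C1 + Integral(a/cos(a), a)


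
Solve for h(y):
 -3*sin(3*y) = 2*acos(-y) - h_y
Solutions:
 h(y) = C1 + 2*y*acos(-y) + 2*sqrt(1 - y^2) - cos(3*y)


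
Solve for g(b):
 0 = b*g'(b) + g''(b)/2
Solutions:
 g(b) = C1 + C2*erf(b)


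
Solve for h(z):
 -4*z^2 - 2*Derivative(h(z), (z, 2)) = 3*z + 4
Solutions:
 h(z) = C1 + C2*z - z^4/6 - z^3/4 - z^2


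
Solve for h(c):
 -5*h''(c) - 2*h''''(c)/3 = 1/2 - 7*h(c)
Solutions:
 h(c) = C1*exp(-c*sqrt(-15 + sqrt(393))/2) + C2*exp(c*sqrt(-15 + sqrt(393))/2) + C3*sin(c*sqrt(15 + sqrt(393))/2) + C4*cos(c*sqrt(15 + sqrt(393))/2) + 1/14


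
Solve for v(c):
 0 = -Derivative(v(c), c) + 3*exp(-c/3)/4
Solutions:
 v(c) = C1 - 9*exp(-c/3)/4


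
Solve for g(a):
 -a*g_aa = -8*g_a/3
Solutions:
 g(a) = C1 + C2*a^(11/3)


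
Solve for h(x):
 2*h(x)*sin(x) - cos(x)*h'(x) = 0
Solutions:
 h(x) = C1/cos(x)^2


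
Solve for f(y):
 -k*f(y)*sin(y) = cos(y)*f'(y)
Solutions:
 f(y) = C1*exp(k*log(cos(y)))


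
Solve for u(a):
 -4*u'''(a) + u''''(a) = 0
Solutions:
 u(a) = C1 + C2*a + C3*a^2 + C4*exp(4*a)


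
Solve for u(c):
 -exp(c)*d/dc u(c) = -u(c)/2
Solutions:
 u(c) = C1*exp(-exp(-c)/2)


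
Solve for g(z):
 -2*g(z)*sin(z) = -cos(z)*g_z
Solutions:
 g(z) = C1/cos(z)^2


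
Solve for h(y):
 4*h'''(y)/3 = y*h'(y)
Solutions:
 h(y) = C1 + Integral(C2*airyai(6^(1/3)*y/2) + C3*airybi(6^(1/3)*y/2), y)


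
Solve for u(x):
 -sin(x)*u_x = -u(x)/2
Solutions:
 u(x) = C1*(cos(x) - 1)^(1/4)/(cos(x) + 1)^(1/4)


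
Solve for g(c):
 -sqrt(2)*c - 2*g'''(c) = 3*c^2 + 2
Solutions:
 g(c) = C1 + C2*c + C3*c^2 - c^5/40 - sqrt(2)*c^4/48 - c^3/6


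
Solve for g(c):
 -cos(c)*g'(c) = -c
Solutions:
 g(c) = C1 + Integral(c/cos(c), c)


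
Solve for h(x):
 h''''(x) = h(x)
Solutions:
 h(x) = C1*exp(-x) + C2*exp(x) + C3*sin(x) + C4*cos(x)


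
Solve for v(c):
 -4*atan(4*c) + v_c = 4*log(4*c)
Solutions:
 v(c) = C1 + 4*c*log(c) + 4*c*atan(4*c) - 4*c + 8*c*log(2) - log(16*c^2 + 1)/2


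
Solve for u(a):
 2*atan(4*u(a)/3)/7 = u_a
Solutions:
 Integral(1/atan(4*_y/3), (_y, u(a))) = C1 + 2*a/7


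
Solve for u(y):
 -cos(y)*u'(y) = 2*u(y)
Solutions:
 u(y) = C1*(sin(y) - 1)/(sin(y) + 1)


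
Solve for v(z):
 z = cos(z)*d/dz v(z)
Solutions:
 v(z) = C1 + Integral(z/cos(z), z)


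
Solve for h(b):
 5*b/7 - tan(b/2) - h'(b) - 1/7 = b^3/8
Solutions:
 h(b) = C1 - b^4/32 + 5*b^2/14 - b/7 + 2*log(cos(b/2))


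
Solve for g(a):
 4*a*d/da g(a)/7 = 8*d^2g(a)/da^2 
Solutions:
 g(a) = C1 + C2*erfi(sqrt(7)*a/14)


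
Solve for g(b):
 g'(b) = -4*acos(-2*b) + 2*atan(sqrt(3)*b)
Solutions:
 g(b) = C1 - 4*b*acos(-2*b) + 2*b*atan(sqrt(3)*b) - 2*sqrt(1 - 4*b^2) - sqrt(3)*log(3*b^2 + 1)/3


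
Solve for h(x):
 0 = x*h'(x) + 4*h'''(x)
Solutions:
 h(x) = C1 + Integral(C2*airyai(-2^(1/3)*x/2) + C3*airybi(-2^(1/3)*x/2), x)


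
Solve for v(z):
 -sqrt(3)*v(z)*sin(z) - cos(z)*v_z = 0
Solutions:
 v(z) = C1*cos(z)^(sqrt(3))


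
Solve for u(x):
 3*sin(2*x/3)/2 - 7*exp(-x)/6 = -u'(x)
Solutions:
 u(x) = C1 + 9*cos(2*x/3)/4 - 7*exp(-x)/6


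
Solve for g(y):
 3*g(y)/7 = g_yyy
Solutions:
 g(y) = C3*exp(3^(1/3)*7^(2/3)*y/7) + (C1*sin(3^(5/6)*7^(2/3)*y/14) + C2*cos(3^(5/6)*7^(2/3)*y/14))*exp(-3^(1/3)*7^(2/3)*y/14)


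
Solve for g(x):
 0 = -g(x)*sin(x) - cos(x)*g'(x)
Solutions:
 g(x) = C1*cos(x)


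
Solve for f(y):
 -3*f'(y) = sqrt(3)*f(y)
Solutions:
 f(y) = C1*exp(-sqrt(3)*y/3)


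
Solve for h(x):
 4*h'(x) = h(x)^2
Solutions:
 h(x) = -4/(C1 + x)


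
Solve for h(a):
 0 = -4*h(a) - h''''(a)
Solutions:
 h(a) = (C1*sin(a) + C2*cos(a))*exp(-a) + (C3*sin(a) + C4*cos(a))*exp(a)


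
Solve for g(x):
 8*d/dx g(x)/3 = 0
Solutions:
 g(x) = C1


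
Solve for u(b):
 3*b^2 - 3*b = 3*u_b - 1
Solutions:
 u(b) = C1 + b^3/3 - b^2/2 + b/3


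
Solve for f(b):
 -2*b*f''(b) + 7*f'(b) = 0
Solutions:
 f(b) = C1 + C2*b^(9/2)


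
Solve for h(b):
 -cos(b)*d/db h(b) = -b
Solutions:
 h(b) = C1 + Integral(b/cos(b), b)


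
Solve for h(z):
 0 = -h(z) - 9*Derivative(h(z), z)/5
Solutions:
 h(z) = C1*exp(-5*z/9)


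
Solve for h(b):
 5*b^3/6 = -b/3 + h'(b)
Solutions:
 h(b) = C1 + 5*b^4/24 + b^2/6


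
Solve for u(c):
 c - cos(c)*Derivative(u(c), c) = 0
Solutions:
 u(c) = C1 + Integral(c/cos(c), c)


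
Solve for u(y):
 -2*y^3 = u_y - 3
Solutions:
 u(y) = C1 - y^4/2 + 3*y


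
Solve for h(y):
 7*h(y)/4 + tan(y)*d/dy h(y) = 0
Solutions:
 h(y) = C1/sin(y)^(7/4)


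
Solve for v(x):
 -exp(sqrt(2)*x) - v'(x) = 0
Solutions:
 v(x) = C1 - sqrt(2)*exp(sqrt(2)*x)/2


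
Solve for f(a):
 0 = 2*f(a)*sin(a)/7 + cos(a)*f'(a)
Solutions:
 f(a) = C1*cos(a)^(2/7)


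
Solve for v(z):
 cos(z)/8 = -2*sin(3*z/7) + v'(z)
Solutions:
 v(z) = C1 + sin(z)/8 - 14*cos(3*z/7)/3


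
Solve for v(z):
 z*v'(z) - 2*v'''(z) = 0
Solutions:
 v(z) = C1 + Integral(C2*airyai(2^(2/3)*z/2) + C3*airybi(2^(2/3)*z/2), z)


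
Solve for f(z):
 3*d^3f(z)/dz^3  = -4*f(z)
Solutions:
 f(z) = C3*exp(-6^(2/3)*z/3) + (C1*sin(2^(2/3)*3^(1/6)*z/2) + C2*cos(2^(2/3)*3^(1/6)*z/2))*exp(6^(2/3)*z/6)


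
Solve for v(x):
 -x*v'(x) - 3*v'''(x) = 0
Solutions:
 v(x) = C1 + Integral(C2*airyai(-3^(2/3)*x/3) + C3*airybi(-3^(2/3)*x/3), x)


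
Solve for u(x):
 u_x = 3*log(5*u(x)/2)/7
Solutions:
 7*Integral(1/(-log(_y) - log(5) + log(2)), (_y, u(x)))/3 = C1 - x


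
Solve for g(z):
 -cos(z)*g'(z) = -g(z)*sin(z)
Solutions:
 g(z) = C1/cos(z)


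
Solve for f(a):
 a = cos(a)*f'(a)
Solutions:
 f(a) = C1 + Integral(a/cos(a), a)


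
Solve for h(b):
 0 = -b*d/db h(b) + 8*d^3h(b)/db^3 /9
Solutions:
 h(b) = C1 + Integral(C2*airyai(3^(2/3)*b/2) + C3*airybi(3^(2/3)*b/2), b)


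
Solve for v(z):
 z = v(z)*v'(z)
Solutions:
 v(z) = -sqrt(C1 + z^2)
 v(z) = sqrt(C1 + z^2)


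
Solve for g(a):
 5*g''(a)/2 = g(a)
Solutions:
 g(a) = C1*exp(-sqrt(10)*a/5) + C2*exp(sqrt(10)*a/5)


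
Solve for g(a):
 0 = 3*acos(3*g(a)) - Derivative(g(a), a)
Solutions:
 Integral(1/acos(3*_y), (_y, g(a))) = C1 + 3*a


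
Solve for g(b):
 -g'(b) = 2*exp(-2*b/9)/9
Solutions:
 g(b) = C1 + exp(-2*b/9)


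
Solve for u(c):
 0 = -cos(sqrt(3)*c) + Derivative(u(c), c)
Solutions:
 u(c) = C1 + sqrt(3)*sin(sqrt(3)*c)/3


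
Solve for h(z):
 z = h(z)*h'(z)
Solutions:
 h(z) = -sqrt(C1 + z^2)
 h(z) = sqrt(C1 + z^2)


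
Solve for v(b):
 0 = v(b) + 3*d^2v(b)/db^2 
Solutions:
 v(b) = C1*sin(sqrt(3)*b/3) + C2*cos(sqrt(3)*b/3)


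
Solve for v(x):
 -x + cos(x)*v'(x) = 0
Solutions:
 v(x) = C1 + Integral(x/cos(x), x)


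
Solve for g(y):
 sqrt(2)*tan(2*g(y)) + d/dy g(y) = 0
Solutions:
 g(y) = -asin(C1*exp(-2*sqrt(2)*y))/2 + pi/2
 g(y) = asin(C1*exp(-2*sqrt(2)*y))/2


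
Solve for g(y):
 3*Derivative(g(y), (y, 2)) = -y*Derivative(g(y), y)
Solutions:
 g(y) = C1 + C2*erf(sqrt(6)*y/6)


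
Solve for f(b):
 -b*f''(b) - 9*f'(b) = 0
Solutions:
 f(b) = C1 + C2/b^8


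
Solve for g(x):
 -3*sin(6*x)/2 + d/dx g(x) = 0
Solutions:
 g(x) = C1 - cos(6*x)/4


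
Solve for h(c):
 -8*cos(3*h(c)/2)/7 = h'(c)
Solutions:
 8*c/7 - log(sin(3*h(c)/2) - 1)/3 + log(sin(3*h(c)/2) + 1)/3 = C1


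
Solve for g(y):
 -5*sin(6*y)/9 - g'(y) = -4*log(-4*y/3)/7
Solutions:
 g(y) = C1 + 4*y*log(-y)/7 - 4*y*log(3)/7 - 4*y/7 + 8*y*log(2)/7 + 5*cos(6*y)/54


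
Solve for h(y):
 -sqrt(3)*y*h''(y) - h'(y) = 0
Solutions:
 h(y) = C1 + C2*y^(1 - sqrt(3)/3)


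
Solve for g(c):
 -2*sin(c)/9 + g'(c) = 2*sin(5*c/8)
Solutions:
 g(c) = C1 - 16*cos(5*c/8)/5 - 2*cos(c)/9


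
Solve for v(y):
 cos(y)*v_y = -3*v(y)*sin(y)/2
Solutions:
 v(y) = C1*cos(y)^(3/2)


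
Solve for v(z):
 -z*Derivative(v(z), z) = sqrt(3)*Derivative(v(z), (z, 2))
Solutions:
 v(z) = C1 + C2*erf(sqrt(2)*3^(3/4)*z/6)


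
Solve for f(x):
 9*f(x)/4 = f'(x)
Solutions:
 f(x) = C1*exp(9*x/4)


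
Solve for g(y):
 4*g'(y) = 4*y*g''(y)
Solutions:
 g(y) = C1 + C2*y^2


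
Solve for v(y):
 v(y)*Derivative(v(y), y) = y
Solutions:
 v(y) = -sqrt(C1 + y^2)
 v(y) = sqrt(C1 + y^2)


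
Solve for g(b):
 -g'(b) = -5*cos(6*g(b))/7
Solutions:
 -5*b/7 - log(sin(6*g(b)) - 1)/12 + log(sin(6*g(b)) + 1)/12 = C1


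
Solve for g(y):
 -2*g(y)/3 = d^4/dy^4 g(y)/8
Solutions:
 g(y) = (C1*sin(sqrt(2)*3^(3/4)*y/3) + C2*cos(sqrt(2)*3^(3/4)*y/3))*exp(-sqrt(2)*3^(3/4)*y/3) + (C3*sin(sqrt(2)*3^(3/4)*y/3) + C4*cos(sqrt(2)*3^(3/4)*y/3))*exp(sqrt(2)*3^(3/4)*y/3)


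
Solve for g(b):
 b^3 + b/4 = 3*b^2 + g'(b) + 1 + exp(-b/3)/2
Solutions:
 g(b) = C1 + b^4/4 - b^3 + b^2/8 - b + 3*exp(-b/3)/2


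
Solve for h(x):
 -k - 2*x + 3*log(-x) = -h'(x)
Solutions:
 h(x) = C1 + x^2 + x*(k + 3) - 3*x*log(-x)


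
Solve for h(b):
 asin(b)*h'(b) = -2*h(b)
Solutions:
 h(b) = C1*exp(-2*Integral(1/asin(b), b))


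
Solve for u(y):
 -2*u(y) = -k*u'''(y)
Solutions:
 u(y) = C1*exp(2^(1/3)*y*(1/k)^(1/3)) + C2*exp(2^(1/3)*y*(-1 + sqrt(3)*I)*(1/k)^(1/3)/2) + C3*exp(-2^(1/3)*y*(1 + sqrt(3)*I)*(1/k)^(1/3)/2)


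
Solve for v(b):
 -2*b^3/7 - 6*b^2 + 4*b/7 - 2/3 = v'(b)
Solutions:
 v(b) = C1 - b^4/14 - 2*b^3 + 2*b^2/7 - 2*b/3


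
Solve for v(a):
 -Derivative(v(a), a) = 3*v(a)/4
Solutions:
 v(a) = C1*exp(-3*a/4)


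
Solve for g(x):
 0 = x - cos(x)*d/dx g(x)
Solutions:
 g(x) = C1 + Integral(x/cos(x), x)


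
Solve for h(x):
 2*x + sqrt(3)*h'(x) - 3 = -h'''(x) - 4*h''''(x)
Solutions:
 h(x) = C1 + C2*exp(x*(-2 + (1 + 216*sqrt(3) + sqrt(-1 + (1 + 216*sqrt(3))^2))^(-1/3) + (1 + 216*sqrt(3) + sqrt(-1 + (1 + 216*sqrt(3))^2))^(1/3))/24)*sin(sqrt(3)*x*(-(1 + 216*sqrt(3) + sqrt(-1 + (1 + 216*sqrt(3))^2))^(1/3) + (1 + 216*sqrt(3) + sqrt(-1 + (1 + 216*sqrt(3))^2))^(-1/3))/24) + C3*exp(x*(-2 + (1 + 216*sqrt(3) + sqrt(-1 + (1 + 216*sqrt(3))^2))^(-1/3) + (1 + 216*sqrt(3) + sqrt(-1 + (1 + 216*sqrt(3))^2))^(1/3))/24)*cos(sqrt(3)*x*(-(1 + 216*sqrt(3) + sqrt(-1 + (1 + 216*sqrt(3))^2))^(1/3) + (1 + 216*sqrt(3) + sqrt(-1 + (1 + 216*sqrt(3))^2))^(-1/3))/24) + C4*exp(-x*((1 + 216*sqrt(3) + sqrt(-1 + (1 + 216*sqrt(3))^2))^(-1/3) + 1 + (1 + 216*sqrt(3) + sqrt(-1 + (1 + 216*sqrt(3))^2))^(1/3))/12) - sqrt(3)*x^2/3 + sqrt(3)*x


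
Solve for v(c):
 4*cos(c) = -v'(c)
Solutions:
 v(c) = C1 - 4*sin(c)


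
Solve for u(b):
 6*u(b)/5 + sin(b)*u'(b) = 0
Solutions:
 u(b) = C1*(cos(b) + 1)^(3/5)/(cos(b) - 1)^(3/5)


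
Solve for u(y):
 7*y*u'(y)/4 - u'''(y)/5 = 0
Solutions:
 u(y) = C1 + Integral(C2*airyai(70^(1/3)*y/2) + C3*airybi(70^(1/3)*y/2), y)


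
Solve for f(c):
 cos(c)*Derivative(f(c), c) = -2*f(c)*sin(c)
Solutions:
 f(c) = C1*cos(c)^2


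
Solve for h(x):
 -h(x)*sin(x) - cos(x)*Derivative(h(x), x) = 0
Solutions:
 h(x) = C1*cos(x)


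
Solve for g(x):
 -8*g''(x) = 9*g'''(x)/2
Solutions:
 g(x) = C1 + C2*x + C3*exp(-16*x/9)


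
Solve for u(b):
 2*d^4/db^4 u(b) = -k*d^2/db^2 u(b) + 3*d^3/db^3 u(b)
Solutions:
 u(b) = C1 + C2*b + C3*exp(b*(3 - sqrt(9 - 8*k))/4) + C4*exp(b*(sqrt(9 - 8*k) + 3)/4)


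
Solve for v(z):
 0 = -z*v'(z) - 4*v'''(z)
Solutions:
 v(z) = C1 + Integral(C2*airyai(-2^(1/3)*z/2) + C3*airybi(-2^(1/3)*z/2), z)


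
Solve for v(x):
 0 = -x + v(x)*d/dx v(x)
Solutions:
 v(x) = -sqrt(C1 + x^2)
 v(x) = sqrt(C1 + x^2)


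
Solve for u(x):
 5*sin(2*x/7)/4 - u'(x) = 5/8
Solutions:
 u(x) = C1 - 5*x/8 - 35*cos(2*x/7)/8


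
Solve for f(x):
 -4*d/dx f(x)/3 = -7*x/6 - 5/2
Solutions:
 f(x) = C1 + 7*x^2/16 + 15*x/8


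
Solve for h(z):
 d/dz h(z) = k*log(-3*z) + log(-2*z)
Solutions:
 h(z) = C1 + z*(k + 1)*log(-z) + z*(-k + k*log(3) - 1 + log(2))


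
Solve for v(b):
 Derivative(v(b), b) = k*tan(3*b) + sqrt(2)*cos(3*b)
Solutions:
 v(b) = C1 - k*log(cos(3*b))/3 + sqrt(2)*sin(3*b)/3


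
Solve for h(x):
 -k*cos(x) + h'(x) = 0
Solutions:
 h(x) = C1 + k*sin(x)


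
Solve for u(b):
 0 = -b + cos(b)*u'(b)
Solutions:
 u(b) = C1 + Integral(b/cos(b), b)


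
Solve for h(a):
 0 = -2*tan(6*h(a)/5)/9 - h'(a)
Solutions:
 h(a) = -5*asin(C1*exp(-4*a/15))/6 + 5*pi/6
 h(a) = 5*asin(C1*exp(-4*a/15))/6


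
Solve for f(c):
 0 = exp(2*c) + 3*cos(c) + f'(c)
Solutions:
 f(c) = C1 - exp(2*c)/2 - 3*sin(c)


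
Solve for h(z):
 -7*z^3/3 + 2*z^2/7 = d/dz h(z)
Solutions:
 h(z) = C1 - 7*z^4/12 + 2*z^3/21


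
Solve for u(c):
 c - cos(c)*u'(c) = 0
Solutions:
 u(c) = C1 + Integral(c/cos(c), c)


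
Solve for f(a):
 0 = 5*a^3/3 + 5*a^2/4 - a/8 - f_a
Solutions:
 f(a) = C1 + 5*a^4/12 + 5*a^3/12 - a^2/16


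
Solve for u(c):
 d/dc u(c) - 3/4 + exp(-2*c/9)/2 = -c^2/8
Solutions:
 u(c) = C1 - c^3/24 + 3*c/4 + 9*exp(-2*c/9)/4


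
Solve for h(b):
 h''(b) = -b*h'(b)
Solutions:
 h(b) = C1 + C2*erf(sqrt(2)*b/2)


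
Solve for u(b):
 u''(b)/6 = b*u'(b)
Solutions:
 u(b) = C1 + C2*erfi(sqrt(3)*b)


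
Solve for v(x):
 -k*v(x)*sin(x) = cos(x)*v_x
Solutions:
 v(x) = C1*exp(k*log(cos(x)))


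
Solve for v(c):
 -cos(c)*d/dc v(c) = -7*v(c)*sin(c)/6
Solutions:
 v(c) = C1/cos(c)^(7/6)


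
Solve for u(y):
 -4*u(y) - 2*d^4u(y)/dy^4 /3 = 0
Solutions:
 u(y) = (C1*sin(2^(3/4)*3^(1/4)*y/2) + C2*cos(2^(3/4)*3^(1/4)*y/2))*exp(-2^(3/4)*3^(1/4)*y/2) + (C3*sin(2^(3/4)*3^(1/4)*y/2) + C4*cos(2^(3/4)*3^(1/4)*y/2))*exp(2^(3/4)*3^(1/4)*y/2)


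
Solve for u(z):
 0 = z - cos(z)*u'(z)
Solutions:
 u(z) = C1 + Integral(z/cos(z), z)


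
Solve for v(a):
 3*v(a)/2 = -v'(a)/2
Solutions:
 v(a) = C1*exp(-3*a)


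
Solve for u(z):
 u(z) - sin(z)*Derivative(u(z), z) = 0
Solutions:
 u(z) = C1*sqrt(cos(z) - 1)/sqrt(cos(z) + 1)


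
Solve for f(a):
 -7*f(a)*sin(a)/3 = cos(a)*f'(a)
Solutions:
 f(a) = C1*cos(a)^(7/3)


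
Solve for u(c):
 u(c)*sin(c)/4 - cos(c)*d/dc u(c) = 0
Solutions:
 u(c) = C1/cos(c)^(1/4)


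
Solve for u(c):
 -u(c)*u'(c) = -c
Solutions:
 u(c) = -sqrt(C1 + c^2)
 u(c) = sqrt(C1 + c^2)


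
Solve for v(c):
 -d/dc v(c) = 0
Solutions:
 v(c) = C1


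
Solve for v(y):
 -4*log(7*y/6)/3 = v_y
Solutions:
 v(y) = C1 - 4*y*log(y)/3 - 4*y*log(7)/3 + 4*y/3 + 4*y*log(6)/3


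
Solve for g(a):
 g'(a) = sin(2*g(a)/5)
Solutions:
 -a + 5*log(cos(2*g(a)/5) - 1)/4 - 5*log(cos(2*g(a)/5) + 1)/4 = C1


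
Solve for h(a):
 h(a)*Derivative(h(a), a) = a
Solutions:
 h(a) = -sqrt(C1 + a^2)
 h(a) = sqrt(C1 + a^2)


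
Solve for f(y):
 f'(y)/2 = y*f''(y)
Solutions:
 f(y) = C1 + C2*y^(3/2)


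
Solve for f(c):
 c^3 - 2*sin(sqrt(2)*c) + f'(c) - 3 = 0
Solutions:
 f(c) = C1 - c^4/4 + 3*c - sqrt(2)*cos(sqrt(2)*c)


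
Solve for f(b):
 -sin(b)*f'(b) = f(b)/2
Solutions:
 f(b) = C1*(cos(b) + 1)^(1/4)/(cos(b) - 1)^(1/4)


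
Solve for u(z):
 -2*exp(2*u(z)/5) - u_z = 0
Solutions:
 u(z) = 5*log(-sqrt(-1/(C1 - 2*z))) - 5*log(2) + 5*log(10)/2
 u(z) = 5*log(-1/(C1 - 2*z))/2 - 5*log(2) + 5*log(10)/2


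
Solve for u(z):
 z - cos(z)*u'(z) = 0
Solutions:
 u(z) = C1 + Integral(z/cos(z), z)


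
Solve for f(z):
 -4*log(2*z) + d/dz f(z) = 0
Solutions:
 f(z) = C1 + 4*z*log(z) - 4*z + z*log(16)


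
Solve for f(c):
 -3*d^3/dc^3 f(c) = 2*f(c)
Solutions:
 f(c) = C3*exp(-2^(1/3)*3^(2/3)*c/3) + (C1*sin(2^(1/3)*3^(1/6)*c/2) + C2*cos(2^(1/3)*3^(1/6)*c/2))*exp(2^(1/3)*3^(2/3)*c/6)


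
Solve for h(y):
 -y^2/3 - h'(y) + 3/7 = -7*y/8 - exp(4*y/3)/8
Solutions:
 h(y) = C1 - y^3/9 + 7*y^2/16 + 3*y/7 + 3*exp(4*y/3)/32


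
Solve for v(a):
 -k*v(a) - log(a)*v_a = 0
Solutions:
 v(a) = C1*exp(-k*li(a))


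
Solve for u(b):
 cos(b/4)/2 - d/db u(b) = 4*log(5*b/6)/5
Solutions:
 u(b) = C1 - 4*b*log(b)/5 - 4*b*log(5)/5 + 4*b/5 + 4*b*log(6)/5 + 2*sin(b/4)
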